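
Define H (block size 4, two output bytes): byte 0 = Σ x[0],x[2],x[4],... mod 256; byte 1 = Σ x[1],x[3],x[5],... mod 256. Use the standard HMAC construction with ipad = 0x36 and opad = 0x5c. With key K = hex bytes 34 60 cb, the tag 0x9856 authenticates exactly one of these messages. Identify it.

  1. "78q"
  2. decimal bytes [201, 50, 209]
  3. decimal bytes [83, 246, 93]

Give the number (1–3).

Key hex bytes 34 60 cb is 3 bytes ≤ B = 4; zero-pad to 4 bytes: K' = 34 60 cb 00.
K' ⊕ ipad = 02 56 fd 36; K' ⊕ opad = 68 3c 97 5c.
m1: inner = H(02 56 fd 36 37 38 71) = a7 c4; tag = H(68 3c 97 5c a7 c4) = a65c
m2: inner = H(02 56 fd 36 c9 32 d1) = 99 be; tag = H(68 3c 97 5c 99 be) = 9856 ← matches
m3: inner = H(02 56 fd 36 53 f6 5d) = af 82; tag = H(68 3c 97 5c af 82) = ae1a

2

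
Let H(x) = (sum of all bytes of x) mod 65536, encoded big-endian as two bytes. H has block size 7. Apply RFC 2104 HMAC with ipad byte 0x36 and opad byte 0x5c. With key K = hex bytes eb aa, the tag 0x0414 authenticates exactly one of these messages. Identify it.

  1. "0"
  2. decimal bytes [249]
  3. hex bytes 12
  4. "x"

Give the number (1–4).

3

Key hex bytes eb aa is 2 bytes ≤ B = 7; zero-pad to 7 bytes: K' = eb aa 00 00 00 00 00.
K' ⊕ ipad = dd 9c 36 36 36 36 36; K' ⊕ opad = b7 f6 5c 5c 5c 5c 5c.
m1: inner = H(dd 9c 36 36 36 36 36 30) = 02 b7; tag = H(b7 f6 5c 5c 5c 5c 5c 02 b7) = 0432
m2: inner = H(dd 9c 36 36 36 36 36 f9) = 03 80; tag = H(b7 f6 5c 5c 5c 5c 5c 03 80) = 03fc
m3: inner = H(dd 9c 36 36 36 36 36 12) = 02 99; tag = H(b7 f6 5c 5c 5c 5c 5c 02 99) = 0414 ← matches
m4: inner = H(dd 9c 36 36 36 36 36 78) = 02 ff; tag = H(b7 f6 5c 5c 5c 5c 5c 02 ff) = 047a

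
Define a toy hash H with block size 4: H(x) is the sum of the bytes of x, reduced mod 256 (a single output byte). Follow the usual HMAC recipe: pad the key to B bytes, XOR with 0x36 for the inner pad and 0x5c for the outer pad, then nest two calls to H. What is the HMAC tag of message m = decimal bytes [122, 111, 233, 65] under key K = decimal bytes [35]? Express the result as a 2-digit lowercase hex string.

Key decimal bytes [35] = 23 is 1 byte ≤ B = 4; zero-pad to 4 bytes: K' = 23 00 00 00.
K' ⊕ ipad = 15 36 36 36.  K' ⊕ opad = 7f 5c 5c 5c.
Inner input = (K'⊕ipad) ∥ m = 15 36 36 36 ∥ 7a 6f e9 41.
Inner hash: sum = 21+54+54+54+122+111+233+65 = 714; mod 256 = 202 → ca.
Outer input = (K'⊕opad) ∥ inner = 7f 5c 5c 5c ∥ ca.
Outer hash (tag): sum = 127+92+92+92+202 = 605; mod 256 = 93 → 5d.

5d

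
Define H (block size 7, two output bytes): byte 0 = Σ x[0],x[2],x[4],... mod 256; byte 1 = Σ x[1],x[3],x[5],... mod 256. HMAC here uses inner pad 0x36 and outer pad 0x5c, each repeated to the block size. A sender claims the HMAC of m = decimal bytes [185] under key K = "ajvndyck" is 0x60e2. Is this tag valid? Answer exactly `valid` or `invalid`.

Key "ajvndyck" = 61 6a 76 6e 64 79 63 6b is 8 bytes > B = 7, so hash it first: H(key) = 9e bc, then zero-pad to 7 bytes: K' = 9e bc 00 00 00 00 00.
K' ⊕ ipad = a8 8a 36 36 36 36 36; K' ⊕ opad = c2 e0 5c 5c 5c 5c 5c.
Inner hash: even-index sum = 330 mod 256 = 74; odd-index sum = 431 mod 256 = 175 → 4a af.
Outer hash (recomputed tag): even-index sum = 645 mod 256 = 133; odd-index sum = 482 mod 256 = 226 → 85 e2.
Recomputed tag = 85e2; claimed = 60e2 → mismatch.

invalid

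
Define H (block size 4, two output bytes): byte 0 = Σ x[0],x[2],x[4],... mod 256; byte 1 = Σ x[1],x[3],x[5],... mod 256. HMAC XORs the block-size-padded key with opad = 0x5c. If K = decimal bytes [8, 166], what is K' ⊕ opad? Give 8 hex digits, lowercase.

Key decimal bytes [8, 166] = 08 a6 is 2 bytes ≤ B = 4; zero-pad to 4 bytes: K' = 08 a6 00 00.
XOR each byte with 0x5c: 08⊕5c=54, a6⊕5c=fa, 00⊕5c=5c, 00⊕5c=5c.

54fa5c5c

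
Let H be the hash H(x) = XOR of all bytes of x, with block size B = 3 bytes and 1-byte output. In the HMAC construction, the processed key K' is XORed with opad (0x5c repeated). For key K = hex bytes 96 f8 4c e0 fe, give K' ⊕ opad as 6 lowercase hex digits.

605c5c

Key hex bytes 96 f8 4c e0 fe is 5 bytes > B = 3, so hash it first: H(key) = 3c, then zero-pad to 3 bytes: K' = 3c 00 00.
XOR each byte with 0x5c: 3c⊕5c=60, 00⊕5c=5c, 00⊕5c=5c.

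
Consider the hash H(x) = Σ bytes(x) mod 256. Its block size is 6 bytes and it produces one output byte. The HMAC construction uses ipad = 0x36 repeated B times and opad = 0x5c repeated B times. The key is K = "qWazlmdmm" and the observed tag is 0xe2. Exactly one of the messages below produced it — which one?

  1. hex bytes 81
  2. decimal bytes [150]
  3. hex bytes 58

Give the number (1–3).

Key "qWazlmdmm" = 71 57 61 7a 6c 6d 64 6d 6d is 9 bytes > B = 6, so hash it first: H(key) = ba, then zero-pad to 6 bytes: K' = ba 00 00 00 00 00.
K' ⊕ ipad = 8c 36 36 36 36 36; K' ⊕ opad = e6 5c 5c 5c 5c 5c.
m1: inner = H(8c 36 36 36 36 36 81) = 1b; tag = H(e6 5c 5c 5c 5c 5c 1b) = cd
m2: inner = H(8c 36 36 36 36 36 96) = 30; tag = H(e6 5c 5c 5c 5c 5c 30) = e2 ← matches
m3: inner = H(8c 36 36 36 36 36 58) = f2; tag = H(e6 5c 5c 5c 5c 5c f2) = a4

2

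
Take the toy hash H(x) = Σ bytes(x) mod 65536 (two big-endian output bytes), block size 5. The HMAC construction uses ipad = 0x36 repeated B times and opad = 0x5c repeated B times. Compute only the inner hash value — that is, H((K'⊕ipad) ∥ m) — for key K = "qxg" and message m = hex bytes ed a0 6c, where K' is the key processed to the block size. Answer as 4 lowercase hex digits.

034b

Key "qxg" = 71 78 67 is 3 bytes ≤ B = 5; zero-pad to 5 bytes: K' = 71 78 67 00 00.
K' ⊕ ipad = 47 4e 51 36 36.
Inner input = 47 4e 51 36 36 ∥ ed a0 6c.
Inner hash: sum = 71+78+81+54+54+237+160+108 = 843 → 03 4b.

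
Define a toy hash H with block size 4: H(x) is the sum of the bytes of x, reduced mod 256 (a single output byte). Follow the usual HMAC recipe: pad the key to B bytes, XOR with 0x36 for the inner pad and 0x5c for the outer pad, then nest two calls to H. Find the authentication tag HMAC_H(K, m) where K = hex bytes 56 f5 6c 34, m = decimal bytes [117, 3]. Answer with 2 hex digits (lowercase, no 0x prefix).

42

Key hex bytes 56 f5 6c 34 is exactly B = 4 bytes: K' = 56 f5 6c 34.
K' ⊕ ipad = 60 c3 5a 02.  K' ⊕ opad = 0a a9 30 68.
Inner input = (K'⊕ipad) ∥ m = 60 c3 5a 02 ∥ 75 03.
Inner hash: sum = 96+195+90+2+117+3 = 503; mod 256 = 247 → f7.
Outer input = (K'⊕opad) ∥ inner = 0a a9 30 68 ∥ f7.
Outer hash (tag): sum = 10+169+48+104+247 = 578; mod 256 = 66 → 42.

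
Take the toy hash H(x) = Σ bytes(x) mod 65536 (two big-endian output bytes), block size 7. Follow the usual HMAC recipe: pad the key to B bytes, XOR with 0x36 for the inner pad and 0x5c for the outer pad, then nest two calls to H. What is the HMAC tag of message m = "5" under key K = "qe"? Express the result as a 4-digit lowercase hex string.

0310

Key "qe" = 71 65 is 2 bytes ≤ B = 7; zero-pad to 7 bytes: K' = 71 65 00 00 00 00 00.
K' ⊕ ipad = 47 53 36 36 36 36 36.  K' ⊕ opad = 2d 39 5c 5c 5c 5c 5c.
Inner input = (K'⊕ipad) ∥ m = 47 53 36 36 36 36 36 ∥ 35.
Inner hash: sum = 71+83+54+54+54+54+54+53 = 477 → 01 dd.
Outer input = (K'⊕opad) ∥ inner = 2d 39 5c 5c 5c 5c 5c ∥ 01 dd.
Outer hash (tag): sum = 45+57+92+92+92+92+92+1+221 = 784 → 03 10.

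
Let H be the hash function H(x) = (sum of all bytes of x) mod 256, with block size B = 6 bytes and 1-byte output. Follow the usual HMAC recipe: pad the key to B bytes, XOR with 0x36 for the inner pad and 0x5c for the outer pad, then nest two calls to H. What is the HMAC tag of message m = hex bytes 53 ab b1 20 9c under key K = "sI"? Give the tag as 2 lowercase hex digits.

bb

Key "sI" = 73 49 is 2 bytes ≤ B = 6; zero-pad to 6 bytes: K' = 73 49 00 00 00 00.
K' ⊕ ipad = 45 7f 36 36 36 36.  K' ⊕ opad = 2f 15 5c 5c 5c 5c.
Inner input = (K'⊕ipad) ∥ m = 45 7f 36 36 36 36 ∥ 53 ab b1 20 9c.
Inner hash: sum = 69+127+54+54+54+54+83+171+177+32+156 = 1031; mod 256 = 7 → 07.
Outer input = (K'⊕opad) ∥ inner = 2f 15 5c 5c 5c 5c ∥ 07.
Outer hash (tag): sum = 47+21+92+92+92+92+7 = 443; mod 256 = 187 → bb.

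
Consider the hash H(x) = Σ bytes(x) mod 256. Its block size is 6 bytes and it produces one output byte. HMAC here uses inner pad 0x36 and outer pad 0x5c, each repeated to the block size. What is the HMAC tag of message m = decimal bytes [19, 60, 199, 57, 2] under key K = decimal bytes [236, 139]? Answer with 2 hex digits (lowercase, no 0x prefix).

b7

Key decimal bytes [236, 139] = ec 8b is 2 bytes ≤ B = 6; zero-pad to 6 bytes: K' = ec 8b 00 00 00 00.
K' ⊕ ipad = da bd 36 36 36 36.  K' ⊕ opad = b0 d7 5c 5c 5c 5c.
Inner input = (K'⊕ipad) ∥ m = da bd 36 36 36 36 ∥ 13 3c c7 39 02.
Inner hash: sum = 218+189+54+54+54+54+19+60+199+57+2 = 960; mod 256 = 192 → c0.
Outer input = (K'⊕opad) ∥ inner = b0 d7 5c 5c 5c 5c ∥ c0.
Outer hash (tag): sum = 176+215+92+92+92+92+192 = 951; mod 256 = 183 → b7.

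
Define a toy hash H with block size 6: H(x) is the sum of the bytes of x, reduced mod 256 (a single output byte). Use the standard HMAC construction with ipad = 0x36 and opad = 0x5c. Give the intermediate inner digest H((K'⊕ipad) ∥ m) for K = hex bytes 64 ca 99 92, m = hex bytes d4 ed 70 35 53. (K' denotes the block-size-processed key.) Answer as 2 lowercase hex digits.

c6

Key hex bytes 64 ca 99 92 is 4 bytes ≤ B = 6; zero-pad to 6 bytes: K' = 64 ca 99 92 00 00.
K' ⊕ ipad = 52 fc af a4 36 36.
Inner input = 52 fc af a4 36 36 ∥ d4 ed 70 35 53.
Inner hash: sum = 82+252+175+164+54+54+212+237+112+53+83 = 1478; mod 256 = 198 → c6.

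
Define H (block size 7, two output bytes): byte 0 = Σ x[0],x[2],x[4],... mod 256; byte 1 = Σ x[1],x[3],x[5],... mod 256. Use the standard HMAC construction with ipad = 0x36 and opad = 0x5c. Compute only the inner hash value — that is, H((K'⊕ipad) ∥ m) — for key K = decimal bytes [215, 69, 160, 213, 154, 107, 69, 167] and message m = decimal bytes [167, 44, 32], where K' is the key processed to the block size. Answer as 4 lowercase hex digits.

2e4d

Key decimal bytes [215, 69, 160, 213, 154, 107, 69, 167] = d7 45 a0 d5 9a 6b 45 a7 is 8 bytes > B = 7, so hash it first: H(key) = 56 2c, then zero-pad to 7 bytes: K' = 56 2c 00 00 00 00 00.
K' ⊕ ipad = 60 1a 36 36 36 36 36.
Inner input = 60 1a 36 36 36 36 36 ∥ a7 2c 20.
Inner hash: even-index sum = 302 mod 256 = 46; odd-index sum = 333 mod 256 = 77 → 2e 4d.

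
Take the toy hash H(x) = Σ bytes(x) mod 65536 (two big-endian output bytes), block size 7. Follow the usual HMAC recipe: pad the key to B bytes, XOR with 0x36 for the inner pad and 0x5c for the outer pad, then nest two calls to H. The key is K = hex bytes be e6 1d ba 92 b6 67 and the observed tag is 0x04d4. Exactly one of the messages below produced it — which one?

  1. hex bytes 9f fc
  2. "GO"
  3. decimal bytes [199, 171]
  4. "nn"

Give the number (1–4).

2

Key hex bytes be e6 1d ba 92 b6 67 is exactly B = 7 bytes: K' = be e6 1d ba 92 b6 67.
K' ⊕ ipad = 88 d0 2b 8c a4 80 51; K' ⊕ opad = e2 ba 41 e6 ce ea 3b.
m1: inner = H(88 d0 2b 8c a4 80 51 9f fc) = 05 1f; tag = H(e2 ba 41 e6 ce ea 3b 05 1f) = 04da
m2: inner = H(88 d0 2b 8c a4 80 51 47 4f) = 04 1a; tag = H(e2 ba 41 e6 ce ea 3b 04 1a) = 04d4 ← matches
m3: inner = H(88 d0 2b 8c a4 80 51 c7 ab) = 04 f6; tag = H(e2 ba 41 e6 ce ea 3b 04 f6) = 05b0
m4: inner = H(88 d0 2b 8c a4 80 51 6e 6e) = 04 60; tag = H(e2 ba 41 e6 ce ea 3b 04 60) = 051a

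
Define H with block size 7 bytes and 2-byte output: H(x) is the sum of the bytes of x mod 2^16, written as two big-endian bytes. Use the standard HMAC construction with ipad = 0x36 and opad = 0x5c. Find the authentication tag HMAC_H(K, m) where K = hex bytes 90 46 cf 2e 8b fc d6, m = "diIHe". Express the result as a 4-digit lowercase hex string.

Key hex bytes 90 46 cf 2e 8b fc d6 is exactly B = 7 bytes: K' = 90 46 cf 2e 8b fc d6.
K' ⊕ ipad = a6 70 f9 18 bd ca e0.  K' ⊕ opad = cc 1a 93 72 d7 a0 8a.
Inner input = (K'⊕ipad) ∥ m = a6 70 f9 18 bd ca e0 ∥ 64 69 49 48 65.
Inner hash: sum = 166+112+249+24+189+202+224+100+105+73+72+101 = 1617 → 06 51.
Outer input = (K'⊕opad) ∥ inner = cc 1a 93 72 d7 a0 8a ∥ 06 51.
Outer hash (tag): sum = 204+26+147+114+215+160+138+6+81 = 1091 → 04 43.

0443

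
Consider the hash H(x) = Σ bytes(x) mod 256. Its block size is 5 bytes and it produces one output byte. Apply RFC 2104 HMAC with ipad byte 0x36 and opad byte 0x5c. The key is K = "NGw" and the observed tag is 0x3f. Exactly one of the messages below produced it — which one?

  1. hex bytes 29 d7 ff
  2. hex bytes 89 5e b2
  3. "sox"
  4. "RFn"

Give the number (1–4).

2

Key "NGw" = 4e 47 77 is 3 bytes ≤ B = 5; zero-pad to 5 bytes: K' = 4e 47 77 00 00.
K' ⊕ ipad = 78 71 41 36 36; K' ⊕ opad = 12 1b 2b 5c 5c.
m1: inner = H(78 71 41 36 36 29 d7 ff) = 95; tag = H(12 1b 2b 5c 5c 95) = a5
m2: inner = H(78 71 41 36 36 89 5e b2) = 2f; tag = H(12 1b 2b 5c 5c 2f) = 3f ← matches
m3: inner = H(78 71 41 36 36 73 6f 78) = f0; tag = H(12 1b 2b 5c 5c f0) = 00
m4: inner = H(78 71 41 36 36 52 46 6e) = 9c; tag = H(12 1b 2b 5c 5c 9c) = ac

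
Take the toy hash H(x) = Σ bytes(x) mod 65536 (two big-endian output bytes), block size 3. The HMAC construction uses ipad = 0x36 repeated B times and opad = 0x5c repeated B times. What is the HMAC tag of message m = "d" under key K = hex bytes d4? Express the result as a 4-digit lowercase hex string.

Key hex bytes d4 is 1 byte ≤ B = 3; zero-pad to 3 bytes: K' = d4 00 00.
K' ⊕ ipad = e2 36 36.  K' ⊕ opad = 88 5c 5c.
Inner input = (K'⊕ipad) ∥ m = e2 36 36 ∥ 64.
Inner hash: sum = 226+54+54+100 = 434 → 01 b2.
Outer input = (K'⊕opad) ∥ inner = 88 5c 5c ∥ 01 b2.
Outer hash (tag): sum = 136+92+92+1+178 = 499 → 01 f3.

01f3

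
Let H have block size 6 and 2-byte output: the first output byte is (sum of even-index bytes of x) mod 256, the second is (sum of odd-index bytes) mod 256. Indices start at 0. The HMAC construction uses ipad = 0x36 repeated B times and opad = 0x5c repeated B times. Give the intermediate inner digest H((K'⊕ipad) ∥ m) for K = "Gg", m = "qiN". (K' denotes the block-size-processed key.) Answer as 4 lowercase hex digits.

9c26

Key "Gg" = 47 67 is 2 bytes ≤ B = 6; zero-pad to 6 bytes: K' = 47 67 00 00 00 00.
K' ⊕ ipad = 71 51 36 36 36 36.
Inner input = 71 51 36 36 36 36 ∥ 71 69 4e.
Inner hash: even-index sum = 412 mod 256 = 156; odd-index sum = 294 mod 256 = 38 → 9c 26.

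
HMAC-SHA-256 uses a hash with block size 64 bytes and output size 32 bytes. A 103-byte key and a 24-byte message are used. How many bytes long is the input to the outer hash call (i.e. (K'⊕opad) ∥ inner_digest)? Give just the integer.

Key is 103 > 64 bytes, so it is hashed to 32 bytes then zero-padded to 64: |K'| = 64.
Outer input = (K'⊕opad) ∥ H(inner) → 64 + 32 = 96 bytes.

96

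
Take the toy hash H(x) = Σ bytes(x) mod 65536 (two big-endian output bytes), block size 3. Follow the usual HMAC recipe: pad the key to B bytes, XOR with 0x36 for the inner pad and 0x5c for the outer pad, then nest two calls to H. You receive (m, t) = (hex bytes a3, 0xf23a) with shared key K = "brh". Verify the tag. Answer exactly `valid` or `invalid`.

Key "brh" = 62 72 68 is exactly B = 3 bytes: K' = 62 72 68.
K' ⊕ ipad = 54 44 5e; K' ⊕ opad = 3e 2e 34.
Inner hash: sum = 84+68+94+163 = 409 → 01 99.
Outer hash (recomputed tag): sum = 62+46+52+1+153 = 314 → 01 3a.
Recomputed tag = 013a; claimed = f23a → mismatch.

invalid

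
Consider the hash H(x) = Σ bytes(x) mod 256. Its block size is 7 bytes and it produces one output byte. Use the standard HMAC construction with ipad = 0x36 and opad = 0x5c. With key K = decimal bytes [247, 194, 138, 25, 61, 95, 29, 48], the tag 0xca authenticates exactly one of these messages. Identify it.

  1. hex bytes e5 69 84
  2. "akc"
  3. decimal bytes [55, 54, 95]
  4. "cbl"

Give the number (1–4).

1

Key decimal bytes [247, 194, 138, 25, 61, 95, 29, 48] = f7 c2 8a 19 3d 5f 1d 30 is 8 bytes > B = 7, so hash it first: H(key) = 45, then zero-pad to 7 bytes: K' = 45 00 00 00 00 00 00.
K' ⊕ ipad = 73 36 36 36 36 36 36; K' ⊕ opad = 19 5c 5c 5c 5c 5c 5c.
m1: inner = H(73 36 36 36 36 36 36 e5 69 84) = 89; tag = H(19 5c 5c 5c 5c 5c 5c 89) = ca ← matches
m2: inner = H(73 36 36 36 36 36 36 61 6b 63) = e6; tag = H(19 5c 5c 5c 5c 5c 5c e6) = 27
m3: inner = H(73 36 36 36 36 36 36 37 36 5f) = 83; tag = H(19 5c 5c 5c 5c 5c 5c 83) = c4
m4: inner = H(73 36 36 36 36 36 36 63 62 6c) = e8; tag = H(19 5c 5c 5c 5c 5c 5c e8) = 29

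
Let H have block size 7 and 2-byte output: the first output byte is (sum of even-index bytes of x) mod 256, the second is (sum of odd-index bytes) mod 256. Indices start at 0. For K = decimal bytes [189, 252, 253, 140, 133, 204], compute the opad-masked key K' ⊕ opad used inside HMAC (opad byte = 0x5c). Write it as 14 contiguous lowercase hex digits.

Key decimal bytes [189, 252, 253, 140, 133, 204] = bd fc fd 8c 85 cc is 6 bytes ≤ B = 7; zero-pad to 7 bytes: K' = bd fc fd 8c 85 cc 00.
XOR each byte with 0x5c: bd⊕5c=e1, fc⊕5c=a0, fd⊕5c=a1, 8c⊕5c=d0, 85⊕5c=d9, cc⊕5c=90, 00⊕5c=5c.

e1a0a1d0d9905c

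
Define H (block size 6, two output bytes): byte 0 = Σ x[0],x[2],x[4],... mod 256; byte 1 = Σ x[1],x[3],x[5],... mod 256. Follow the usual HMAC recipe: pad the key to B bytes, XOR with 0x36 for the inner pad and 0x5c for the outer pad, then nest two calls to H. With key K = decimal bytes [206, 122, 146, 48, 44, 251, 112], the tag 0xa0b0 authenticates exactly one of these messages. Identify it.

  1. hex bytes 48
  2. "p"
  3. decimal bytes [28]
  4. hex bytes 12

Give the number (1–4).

Key decimal bytes [206, 122, 146, 48, 44, 251, 112] = ce 7a 92 30 2c fb 70 is 7 bytes > B = 6, so hash it first: H(key) = fc a5, then zero-pad to 6 bytes: K' = fc a5 00 00 00 00.
K' ⊕ ipad = ca 93 36 36 36 36; K' ⊕ opad = a0 f9 5c 5c 5c 5c.
m1: inner = H(ca 93 36 36 36 36 48) = 7e ff; tag = H(a0 f9 5c 5c 5c 5c 7e ff) = d6b0
m2: inner = H(ca 93 36 36 36 36 70) = a6 ff; tag = H(a0 f9 5c 5c 5c 5c a6 ff) = feb0
m3: inner = H(ca 93 36 36 36 36 1c) = 52 ff; tag = H(a0 f9 5c 5c 5c 5c 52 ff) = aab0
m4: inner = H(ca 93 36 36 36 36 12) = 48 ff; tag = H(a0 f9 5c 5c 5c 5c 48 ff) = a0b0 ← matches

4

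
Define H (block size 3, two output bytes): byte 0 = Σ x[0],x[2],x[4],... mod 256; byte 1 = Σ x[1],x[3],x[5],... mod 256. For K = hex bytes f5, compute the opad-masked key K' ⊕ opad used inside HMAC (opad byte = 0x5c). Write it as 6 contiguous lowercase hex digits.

a95c5c

Key hex bytes f5 is 1 byte ≤ B = 3; zero-pad to 3 bytes: K' = f5 00 00.
XOR each byte with 0x5c: f5⊕5c=a9, 00⊕5c=5c, 00⊕5c=5c.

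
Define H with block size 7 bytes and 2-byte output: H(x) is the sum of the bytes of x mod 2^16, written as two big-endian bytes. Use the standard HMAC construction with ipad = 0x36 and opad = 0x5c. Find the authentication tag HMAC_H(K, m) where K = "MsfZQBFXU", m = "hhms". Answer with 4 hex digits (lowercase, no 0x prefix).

Key "MsfZQBFXU" = 4d 73 66 5a 51 42 46 58 55 is 9 bytes > B = 7, so hash it first: H(key) = 03 06, then zero-pad to 7 bytes: K' = 03 06 00 00 00 00 00.
K' ⊕ ipad = 35 30 36 36 36 36 36.  K' ⊕ opad = 5f 5a 5c 5c 5c 5c 5c.
Inner input = (K'⊕ipad) ∥ m = 35 30 36 36 36 36 36 ∥ 68 68 6d 73.
Inner hash: sum = 53+48+54+54+54+54+54+104+104+109+115 = 803 → 03 23.
Outer input = (K'⊕opad) ∥ inner = 5f 5a 5c 5c 5c 5c 5c ∥ 03 23.
Outer hash (tag): sum = 95+90+92+92+92+92+92+3+35 = 683 → 02 ab.

02ab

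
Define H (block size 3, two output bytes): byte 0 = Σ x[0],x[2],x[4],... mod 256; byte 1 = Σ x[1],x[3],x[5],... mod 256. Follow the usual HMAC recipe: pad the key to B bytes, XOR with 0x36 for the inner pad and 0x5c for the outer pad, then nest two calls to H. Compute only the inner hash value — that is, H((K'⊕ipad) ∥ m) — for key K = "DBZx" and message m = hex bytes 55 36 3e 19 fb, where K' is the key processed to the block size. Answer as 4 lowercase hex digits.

Key "DBZx" = 44 42 5a 78 is 4 bytes > B = 3, so hash it first: H(key) = 9e ba, then zero-pad to 3 bytes: K' = 9e ba 00.
K' ⊕ ipad = a8 8c 36.
Inner input = a8 8c 36 ∥ 55 36 3e 19 fb.
Inner hash: even-index sum = 301 mod 256 = 45; odd-index sum = 538 mod 256 = 26 → 2d 1a.

2d1a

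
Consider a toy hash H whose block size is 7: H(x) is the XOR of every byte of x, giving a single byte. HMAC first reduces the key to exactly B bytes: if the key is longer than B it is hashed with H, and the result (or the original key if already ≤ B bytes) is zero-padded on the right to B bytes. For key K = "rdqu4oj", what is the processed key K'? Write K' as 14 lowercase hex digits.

Key "rdqu4oj" = 72 64 71 75 34 6f 6a is exactly B = 7 bytes: K' = 72 64 71 75 34 6f 6a.

72647175346f6a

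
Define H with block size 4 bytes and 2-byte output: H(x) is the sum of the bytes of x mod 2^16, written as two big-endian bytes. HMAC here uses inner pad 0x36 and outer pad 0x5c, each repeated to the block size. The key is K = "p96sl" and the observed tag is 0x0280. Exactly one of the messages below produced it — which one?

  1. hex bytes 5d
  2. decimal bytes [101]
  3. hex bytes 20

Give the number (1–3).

Key "p96sl" = 70 39 36 73 6c is 5 bytes > B = 4, so hash it first: H(key) = 01 be, then zero-pad to 4 bytes: K' = 01 be 00 00.
K' ⊕ ipad = 37 88 36 36; K' ⊕ opad = 5d e2 5c 5c.
m1: inner = H(37 88 36 36 5d) = 01 88; tag = H(5d e2 5c 5c 01 88) = 0280 ← matches
m2: inner = H(37 88 36 36 65) = 01 90; tag = H(5d e2 5c 5c 01 90) = 0288
m3: inner = H(37 88 36 36 20) = 01 4b; tag = H(5d e2 5c 5c 01 4b) = 0243

1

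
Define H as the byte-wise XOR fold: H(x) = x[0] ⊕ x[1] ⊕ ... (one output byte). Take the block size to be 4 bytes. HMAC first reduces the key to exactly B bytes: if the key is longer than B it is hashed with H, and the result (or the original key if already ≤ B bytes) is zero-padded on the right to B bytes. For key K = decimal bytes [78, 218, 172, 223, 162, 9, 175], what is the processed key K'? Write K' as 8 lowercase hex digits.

e3000000

|K| = 7 > B = 4, so first hash the key.
H(K): XOR 4e⊕da⊕ac⊕df⊕a2⊕09⊕af = e3.
Zero-pad H(K) = e3 to 4 bytes: K' = e3 00 00 00.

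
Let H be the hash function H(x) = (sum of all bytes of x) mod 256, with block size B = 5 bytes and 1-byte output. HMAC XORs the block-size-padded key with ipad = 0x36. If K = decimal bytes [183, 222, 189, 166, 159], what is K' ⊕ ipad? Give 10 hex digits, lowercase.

81e88b90a9

Key decimal bytes [183, 222, 189, 166, 159] = b7 de bd a6 9f is exactly B = 5 bytes: K' = b7 de bd a6 9f.
XOR each byte with 0x36: b7⊕36=81, de⊕36=e8, bd⊕36=8b, a6⊕36=90, 9f⊕36=a9.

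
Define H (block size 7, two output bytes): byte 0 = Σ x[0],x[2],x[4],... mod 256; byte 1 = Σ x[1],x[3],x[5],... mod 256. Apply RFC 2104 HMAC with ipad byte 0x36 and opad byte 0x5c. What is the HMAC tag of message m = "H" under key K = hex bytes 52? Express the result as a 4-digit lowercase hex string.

0c1a

Key hex bytes 52 is 1 byte ≤ B = 7; zero-pad to 7 bytes: K' = 52 00 00 00 00 00 00.
K' ⊕ ipad = 64 36 36 36 36 36 36.  K' ⊕ opad = 0e 5c 5c 5c 5c 5c 5c.
Inner input = (K'⊕ipad) ∥ m = 64 36 36 36 36 36 36 ∥ 48.
Inner hash: even-index sum = 262 mod 256 = 6; odd-index sum = 234 mod 256 = 234 → 06 ea.
Outer input = (K'⊕opad) ∥ inner = 0e 5c 5c 5c 5c 5c 5c ∥ 06 ea.
Outer hash (tag): even-index sum = 524 mod 256 = 12; odd-index sum = 282 mod 256 = 26 → 0c 1a.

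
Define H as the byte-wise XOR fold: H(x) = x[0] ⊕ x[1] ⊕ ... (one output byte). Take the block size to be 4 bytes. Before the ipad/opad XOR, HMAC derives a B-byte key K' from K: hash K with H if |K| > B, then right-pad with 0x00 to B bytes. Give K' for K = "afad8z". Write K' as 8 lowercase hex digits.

40000000

|K| = 6 > B = 4, so first hash the key.
H(K): XOR 61⊕66⊕61⊕64⊕38⊕7a = 40.
Zero-pad H(K) = 40 to 4 bytes: K' = 40 00 00 00.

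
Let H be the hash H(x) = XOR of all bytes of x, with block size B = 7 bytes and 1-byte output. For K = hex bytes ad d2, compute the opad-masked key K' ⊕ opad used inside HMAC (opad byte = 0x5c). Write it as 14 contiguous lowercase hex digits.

f18e5c5c5c5c5c

Key hex bytes ad d2 is 2 bytes ≤ B = 7; zero-pad to 7 bytes: K' = ad d2 00 00 00 00 00.
XOR each byte with 0x5c: ad⊕5c=f1, d2⊕5c=8e, 00⊕5c=5c, 00⊕5c=5c, 00⊕5c=5c, 00⊕5c=5c, 00⊕5c=5c.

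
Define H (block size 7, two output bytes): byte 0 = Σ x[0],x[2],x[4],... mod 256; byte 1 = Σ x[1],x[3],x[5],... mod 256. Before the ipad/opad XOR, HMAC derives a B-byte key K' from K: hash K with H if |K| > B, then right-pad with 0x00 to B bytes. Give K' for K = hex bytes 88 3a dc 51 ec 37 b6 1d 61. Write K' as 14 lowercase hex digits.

67df0000000000

|K| = 9 > B = 7, so first hash the key.
H(K): even-index sum = 871 mod 256 = 103; odd-index sum = 223 mod 256 = 223 → 67 df.
Zero-pad H(K) = 67 df to 7 bytes: K' = 67 df 00 00 00 00 00.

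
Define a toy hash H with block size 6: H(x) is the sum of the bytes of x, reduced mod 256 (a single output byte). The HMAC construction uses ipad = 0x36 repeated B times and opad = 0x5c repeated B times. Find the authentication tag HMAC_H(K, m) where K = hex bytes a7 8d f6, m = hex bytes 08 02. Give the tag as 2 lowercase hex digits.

42

Key hex bytes a7 8d f6 is 3 bytes ≤ B = 6; zero-pad to 6 bytes: K' = a7 8d f6 00 00 00.
K' ⊕ ipad = 91 bb c0 36 36 36.  K' ⊕ opad = fb d1 aa 5c 5c 5c.
Inner input = (K'⊕ipad) ∥ m = 91 bb c0 36 36 36 ∥ 08 02.
Inner hash: sum = 145+187+192+54+54+54+8+2 = 696; mod 256 = 184 → b8.
Outer input = (K'⊕opad) ∥ inner = fb d1 aa 5c 5c 5c ∥ b8.
Outer hash (tag): sum = 251+209+170+92+92+92+184 = 1090; mod 256 = 66 → 42.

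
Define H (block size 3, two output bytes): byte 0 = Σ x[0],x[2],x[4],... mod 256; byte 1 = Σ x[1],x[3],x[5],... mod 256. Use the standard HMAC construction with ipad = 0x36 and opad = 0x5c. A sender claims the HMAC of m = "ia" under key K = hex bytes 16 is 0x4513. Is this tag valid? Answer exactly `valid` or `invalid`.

valid

Key hex bytes 16 is 1 byte ≤ B = 3; zero-pad to 3 bytes: K' = 16 00 00.
K' ⊕ ipad = 20 36 36; K' ⊕ opad = 4a 5c 5c.
Inner hash: even-index sum = 183 mod 256 = 183; odd-index sum = 159 mod 256 = 159 → b7 9f.
Outer hash (recomputed tag): even-index sum = 325 mod 256 = 69; odd-index sum = 275 mod 256 = 19 → 45 13.
Recomputed tag = 4513; claimed = 4513 → match.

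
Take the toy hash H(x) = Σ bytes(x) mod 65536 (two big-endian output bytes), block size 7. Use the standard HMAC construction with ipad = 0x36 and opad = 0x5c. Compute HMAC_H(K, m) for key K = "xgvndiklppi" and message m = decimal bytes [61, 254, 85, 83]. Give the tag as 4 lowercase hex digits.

Key "xgvndiklppi" = 78 67 76 6e 64 69 6b 6c 70 70 69 is 11 bytes > B = 7, so hash it first: H(key) = 04 b0, then zero-pad to 7 bytes: K' = 04 b0 00 00 00 00 00.
K' ⊕ ipad = 32 86 36 36 36 36 36.  K' ⊕ opad = 58 ec 5c 5c 5c 5c 5c.
Inner input = (K'⊕ipad) ∥ m = 32 86 36 36 36 36 36 ∥ 3d fe 55 53.
Inner hash: sum = 50+134+54+54+54+54+54+61+254+85+83 = 937 → 03 a9.
Outer input = (K'⊕opad) ∥ inner = 58 ec 5c 5c 5c 5c 5c ∥ 03 a9.
Outer hash (tag): sum = 88+236+92+92+92+92+92+3+169 = 956 → 03 bc.

03bc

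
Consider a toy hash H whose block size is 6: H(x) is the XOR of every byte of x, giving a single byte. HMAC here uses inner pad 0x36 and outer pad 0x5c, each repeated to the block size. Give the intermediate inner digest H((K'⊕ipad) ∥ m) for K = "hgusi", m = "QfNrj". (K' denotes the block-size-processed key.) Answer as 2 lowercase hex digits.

Key "hgusi" = 68 67 75 73 69 is 5 bytes ≤ B = 6; zero-pad to 6 bytes: K' = 68 67 75 73 69 00.
K' ⊕ ipad = 5e 51 43 45 5f 36.
Inner input = 5e 51 43 45 5f 36 ∥ 51 66 4e 72 6a.
Inner hash: XOR 5e⊕51⊕43⊕45⊕5f⊕36⊕51⊕66⊕4e⊕72⊕6a = 01.

01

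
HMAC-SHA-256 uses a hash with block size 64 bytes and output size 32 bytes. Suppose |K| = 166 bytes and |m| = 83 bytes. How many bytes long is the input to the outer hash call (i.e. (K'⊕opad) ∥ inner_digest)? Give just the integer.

96

Key is 166 > 64 bytes, so it is hashed to 32 bytes then zero-padded to 64: |K'| = 64.
Outer input = (K'⊕opad) ∥ H(inner) → 64 + 32 = 96 bytes.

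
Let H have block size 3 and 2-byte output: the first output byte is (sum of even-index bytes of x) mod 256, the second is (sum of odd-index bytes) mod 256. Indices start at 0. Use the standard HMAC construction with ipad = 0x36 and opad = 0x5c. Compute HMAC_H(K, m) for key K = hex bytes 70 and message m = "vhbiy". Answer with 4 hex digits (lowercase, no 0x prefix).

Key hex bytes 70 is 1 byte ≤ B = 3; zero-pad to 3 bytes: K' = 70 00 00.
K' ⊕ ipad = 46 36 36.  K' ⊕ opad = 2c 5c 5c.
Inner input = (K'⊕ipad) ∥ m = 46 36 36 ∥ 76 68 62 69 79.
Inner hash: even-index sum = 333 mod 256 = 77; odd-index sum = 391 mod 256 = 135 → 4d 87.
Outer input = (K'⊕opad) ∥ inner = 2c 5c 5c ∥ 4d 87.
Outer hash (tag): even-index sum = 271 mod 256 = 15; odd-index sum = 169 mod 256 = 169 → 0f a9.

0fa9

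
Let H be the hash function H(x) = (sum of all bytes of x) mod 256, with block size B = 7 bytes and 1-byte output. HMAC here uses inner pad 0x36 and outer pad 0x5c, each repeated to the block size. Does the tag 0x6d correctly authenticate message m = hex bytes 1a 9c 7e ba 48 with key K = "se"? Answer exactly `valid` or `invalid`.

Key "se" = 73 65 is 2 bytes ≤ B = 7; zero-pad to 7 bytes: K' = 73 65 00 00 00 00 00.
K' ⊕ ipad = 45 53 36 36 36 36 36; K' ⊕ opad = 2f 39 5c 5c 5c 5c 5c.
Inner hash: sum = 69+83+54+54+54+54+54+26+156+126+186+72 = 988; mod 256 = 220 → dc.
Outer hash (recomputed tag): sum = 47+57+92+92+92+92+92+220 = 784; mod 256 = 16 → 10.
Recomputed tag = 10; claimed = 6d → mismatch.

invalid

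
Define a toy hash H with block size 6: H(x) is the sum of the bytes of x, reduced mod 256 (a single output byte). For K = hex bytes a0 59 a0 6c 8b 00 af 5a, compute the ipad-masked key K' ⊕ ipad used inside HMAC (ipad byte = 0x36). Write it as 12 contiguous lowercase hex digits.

Key hex bytes a0 59 a0 6c 8b 00 af 5a is 8 bytes > B = 6, so hash it first: H(key) = 99, then zero-pad to 6 bytes: K' = 99 00 00 00 00 00.
XOR each byte with 0x36: 99⊕36=af, 00⊕36=36, 00⊕36=36, 00⊕36=36, 00⊕36=36, 00⊕36=36.

af3636363636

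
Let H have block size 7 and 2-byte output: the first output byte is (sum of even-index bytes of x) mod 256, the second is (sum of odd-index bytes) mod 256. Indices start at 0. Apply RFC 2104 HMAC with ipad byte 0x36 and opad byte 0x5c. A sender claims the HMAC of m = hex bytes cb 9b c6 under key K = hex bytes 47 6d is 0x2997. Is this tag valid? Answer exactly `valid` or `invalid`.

invalid

Key hex bytes 47 6d is 2 bytes ≤ B = 7; zero-pad to 7 bytes: K' = 47 6d 00 00 00 00 00.
K' ⊕ ipad = 71 5b 36 36 36 36 36; K' ⊕ opad = 1b 31 5c 5c 5c 5c 5c.
Inner hash: even-index sum = 430 mod 256 = 174; odd-index sum = 600 mod 256 = 88 → ae 58.
Outer hash (recomputed tag): even-index sum = 391 mod 256 = 135; odd-index sum = 407 mod 256 = 151 → 87 97.
Recomputed tag = 8797; claimed = 2997 → mismatch.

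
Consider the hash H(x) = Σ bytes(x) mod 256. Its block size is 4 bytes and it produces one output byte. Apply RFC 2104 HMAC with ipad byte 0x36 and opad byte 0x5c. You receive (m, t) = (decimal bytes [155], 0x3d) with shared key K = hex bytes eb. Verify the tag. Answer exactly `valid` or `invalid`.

invalid

Key hex bytes eb is 1 byte ≤ B = 4; zero-pad to 4 bytes: K' = eb 00 00 00.
K' ⊕ ipad = dd 36 36 36; K' ⊕ opad = b7 5c 5c 5c.
Inner hash: sum = 221+54+54+54+155 = 538; mod 256 = 26 → 1a.
Outer hash (recomputed tag): sum = 183+92+92+92+26 = 485; mod 256 = 229 → e5.
Recomputed tag = e5; claimed = 3d → mismatch.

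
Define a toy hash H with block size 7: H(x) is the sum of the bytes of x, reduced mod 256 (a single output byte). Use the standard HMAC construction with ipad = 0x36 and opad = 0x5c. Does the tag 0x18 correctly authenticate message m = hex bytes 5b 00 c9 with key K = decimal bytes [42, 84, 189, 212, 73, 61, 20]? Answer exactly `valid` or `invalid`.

invalid

Key decimal bytes [42, 84, 189, 212, 73, 61, 20] = 2a 54 bd d4 49 3d 14 is exactly B = 7 bytes: K' = 2a 54 bd d4 49 3d 14.
K' ⊕ ipad = 1c 62 8b e2 7f 0b 22; K' ⊕ opad = 76 08 e1 88 15 61 48.
Inner hash: sum = 28+98+139+226+127+11+34+91+0+201 = 955; mod 256 = 187 → bb.
Outer hash (recomputed tag): sum = 118+8+225+136+21+97+72+187 = 864; mod 256 = 96 → 60.
Recomputed tag = 60; claimed = 18 → mismatch.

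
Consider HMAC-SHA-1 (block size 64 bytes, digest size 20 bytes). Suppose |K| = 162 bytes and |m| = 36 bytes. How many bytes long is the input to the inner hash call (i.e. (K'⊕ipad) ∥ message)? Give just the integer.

100

Key is 162 > 64 bytes, so it is hashed to 20 bytes then zero-padded to 64: |K'| = 64.
Inner input = (K'⊕ipad) ∥ m → 64 + 36 = 100 bytes.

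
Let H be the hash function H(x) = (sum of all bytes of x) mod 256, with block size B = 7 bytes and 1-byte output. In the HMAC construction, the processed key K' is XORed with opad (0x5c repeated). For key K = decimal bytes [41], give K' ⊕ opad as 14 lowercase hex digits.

755c5c5c5c5c5c

Key decimal bytes [41] = 29 is 1 byte ≤ B = 7; zero-pad to 7 bytes: K' = 29 00 00 00 00 00 00.
XOR each byte with 0x5c: 29⊕5c=75, 00⊕5c=5c, 00⊕5c=5c, 00⊕5c=5c, 00⊕5c=5c, 00⊕5c=5c, 00⊕5c=5c.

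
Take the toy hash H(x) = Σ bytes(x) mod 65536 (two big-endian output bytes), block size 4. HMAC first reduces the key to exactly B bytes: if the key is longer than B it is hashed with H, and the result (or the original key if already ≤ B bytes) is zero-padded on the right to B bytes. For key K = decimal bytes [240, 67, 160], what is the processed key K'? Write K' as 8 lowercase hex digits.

f043a000

Key decimal bytes [240, 67, 160] = f0 43 a0 is 3 bytes ≤ B = 4; zero-pad to 4 bytes: K' = f0 43 a0 00.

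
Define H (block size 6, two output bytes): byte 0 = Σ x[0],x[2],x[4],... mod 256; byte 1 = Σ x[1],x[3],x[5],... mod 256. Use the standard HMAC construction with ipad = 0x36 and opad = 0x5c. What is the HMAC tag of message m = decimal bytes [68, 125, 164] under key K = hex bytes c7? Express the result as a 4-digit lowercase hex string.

9833

Key hex bytes c7 is 1 byte ≤ B = 6; zero-pad to 6 bytes: K' = c7 00 00 00 00 00.
K' ⊕ ipad = f1 36 36 36 36 36.  K' ⊕ opad = 9b 5c 5c 5c 5c 5c.
Inner input = (K'⊕ipad) ∥ m = f1 36 36 36 36 36 ∥ 44 7d a4.
Inner hash: even-index sum = 581 mod 256 = 69; odd-index sum = 287 mod 256 = 31 → 45 1f.
Outer input = (K'⊕opad) ∥ inner = 9b 5c 5c 5c 5c 5c ∥ 45 1f.
Outer hash (tag): even-index sum = 408 mod 256 = 152; odd-index sum = 307 mod 256 = 51 → 98 33.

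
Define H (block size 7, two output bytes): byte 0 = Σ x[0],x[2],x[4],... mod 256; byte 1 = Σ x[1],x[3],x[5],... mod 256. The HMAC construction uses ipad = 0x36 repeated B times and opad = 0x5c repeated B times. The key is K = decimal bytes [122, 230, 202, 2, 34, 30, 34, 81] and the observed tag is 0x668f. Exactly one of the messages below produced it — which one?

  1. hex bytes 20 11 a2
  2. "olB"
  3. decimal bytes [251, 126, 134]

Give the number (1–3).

2

Key decimal bytes [122, 230, 202, 2, 34, 30, 34, 81] = 7a e6 ca 02 22 1e 22 51 is 8 bytes > B = 7, so hash it first: H(key) = 88 57, then zero-pad to 7 bytes: K' = 88 57 00 00 00 00 00.
K' ⊕ ipad = be 61 36 36 36 36 36; K' ⊕ opad = d4 0b 5c 5c 5c 5c 5c.
m1: inner = H(be 61 36 36 36 36 36 20 11 a2) = 71 8f; tag = H(d4 0b 5c 5c 5c 5c 5c 71 8f) = 7734
m2: inner = H(be 61 36 36 36 36 36 6f 6c 42) = cc 7e; tag = H(d4 0b 5c 5c 5c 5c 5c cc 7e) = 668f ← matches
m3: inner = H(be 61 36 36 36 36 36 fb 7e 86) = de 4e; tag = H(d4 0b 5c 5c 5c 5c 5c de 4e) = 36a1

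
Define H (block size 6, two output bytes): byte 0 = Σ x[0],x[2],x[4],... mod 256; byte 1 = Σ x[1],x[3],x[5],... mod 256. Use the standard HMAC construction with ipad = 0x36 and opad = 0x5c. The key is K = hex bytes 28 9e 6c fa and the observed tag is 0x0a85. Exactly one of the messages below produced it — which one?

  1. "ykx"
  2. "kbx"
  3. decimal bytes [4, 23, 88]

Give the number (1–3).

3

Key hex bytes 28 9e 6c fa is 4 bytes ≤ B = 6; zero-pad to 6 bytes: K' = 28 9e 6c fa 00 00.
K' ⊕ ipad = 1e a8 5a cc 36 36; K' ⊕ opad = 74 c2 30 a6 5c 5c.
m1: inner = H(1e a8 5a cc 36 36 79 6b 78) = 9f 15; tag = H(74 c2 30 a6 5c 5c 9f 15) = 9fd9
m2: inner = H(1e a8 5a cc 36 36 6b 62 78) = 91 0c; tag = H(74 c2 30 a6 5c 5c 91 0c) = 91d0
m3: inner = H(1e a8 5a cc 36 36 04 17 58) = 0a c1; tag = H(74 c2 30 a6 5c 5c 0a c1) = 0a85 ← matches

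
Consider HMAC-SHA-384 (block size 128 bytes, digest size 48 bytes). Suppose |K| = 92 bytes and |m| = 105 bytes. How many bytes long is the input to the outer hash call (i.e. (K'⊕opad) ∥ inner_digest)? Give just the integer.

Key is 92 ≤ 128 bytes, zero-padded: |K'| = 128.
Outer input = (K'⊕opad) ∥ H(inner) → 128 + 48 = 176 bytes.

176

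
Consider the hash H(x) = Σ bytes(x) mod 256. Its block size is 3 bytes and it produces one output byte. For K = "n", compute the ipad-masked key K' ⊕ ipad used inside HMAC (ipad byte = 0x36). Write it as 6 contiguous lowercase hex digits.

Key "n" = 6e is 1 byte ≤ B = 3; zero-pad to 3 bytes: K' = 6e 00 00.
XOR each byte with 0x36: 6e⊕36=58, 00⊕36=36, 00⊕36=36.

583636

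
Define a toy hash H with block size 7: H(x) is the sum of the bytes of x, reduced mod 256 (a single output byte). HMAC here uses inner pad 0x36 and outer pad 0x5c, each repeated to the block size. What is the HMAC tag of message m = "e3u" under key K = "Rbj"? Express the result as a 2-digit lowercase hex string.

Key "Rbj" = 52 62 6a is 3 bytes ≤ B = 7; zero-pad to 7 bytes: K' = 52 62 6a 00 00 00 00.
K' ⊕ ipad = 64 54 5c 36 36 36 36.  K' ⊕ opad = 0e 3e 36 5c 5c 5c 5c.
Inner input = (K'⊕ipad) ∥ m = 64 54 5c 36 36 36 36 ∥ 65 33 75.
Inner hash: sum = 100+84+92+54+54+54+54+101+51+117 = 761; mod 256 = 249 → f9.
Outer input = (K'⊕opad) ∥ inner = 0e 3e 36 5c 5c 5c 5c ∥ f9.
Outer hash (tag): sum = 14+62+54+92+92+92+92+249 = 747; mod 256 = 235 → eb.

eb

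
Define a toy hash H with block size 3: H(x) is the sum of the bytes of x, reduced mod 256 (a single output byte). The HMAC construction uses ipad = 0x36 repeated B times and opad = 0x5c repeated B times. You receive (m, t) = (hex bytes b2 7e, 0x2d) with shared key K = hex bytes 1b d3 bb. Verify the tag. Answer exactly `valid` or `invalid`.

Key hex bytes 1b d3 bb is exactly B = 3 bytes: K' = 1b d3 bb.
K' ⊕ ipad = 2d e5 8d; K' ⊕ opad = 47 8f e7.
Inner hash: sum = 45+229+141+178+126 = 719; mod 256 = 207 → cf.
Outer hash (recomputed tag): sum = 71+143+231+207 = 652; mod 256 = 140 → 8c.
Recomputed tag = 8c; claimed = 2d → mismatch.

invalid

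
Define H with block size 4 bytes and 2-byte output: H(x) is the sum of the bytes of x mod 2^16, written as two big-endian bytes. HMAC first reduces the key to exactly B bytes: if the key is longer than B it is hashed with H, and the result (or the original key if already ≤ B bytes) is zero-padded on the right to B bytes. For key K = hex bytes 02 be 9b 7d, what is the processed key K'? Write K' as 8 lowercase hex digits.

02be9b7d

Key hex bytes 02 be 9b 7d is exactly B = 4 bytes: K' = 02 be 9b 7d.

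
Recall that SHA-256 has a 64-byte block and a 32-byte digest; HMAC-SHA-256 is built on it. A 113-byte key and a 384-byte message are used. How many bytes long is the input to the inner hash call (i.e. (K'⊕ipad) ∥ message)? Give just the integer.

448

Key is 113 > 64 bytes, so it is hashed to 32 bytes then zero-padded to 64: |K'| = 64.
Inner input = (K'⊕ipad) ∥ m → 64 + 384 = 448 bytes.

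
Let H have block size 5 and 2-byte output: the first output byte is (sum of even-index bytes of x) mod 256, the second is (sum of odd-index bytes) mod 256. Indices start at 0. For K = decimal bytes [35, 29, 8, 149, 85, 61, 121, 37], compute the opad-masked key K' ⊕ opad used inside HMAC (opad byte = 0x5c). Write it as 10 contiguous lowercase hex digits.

a5485c5c5c

Key decimal bytes [35, 29, 8, 149, 85, 61, 121, 37] = 23 1d 08 95 55 3d 79 25 is 8 bytes > B = 5, so hash it first: H(key) = f9 14, then zero-pad to 5 bytes: K' = f9 14 00 00 00.
XOR each byte with 0x5c: f9⊕5c=a5, 14⊕5c=48, 00⊕5c=5c, 00⊕5c=5c, 00⊕5c=5c.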